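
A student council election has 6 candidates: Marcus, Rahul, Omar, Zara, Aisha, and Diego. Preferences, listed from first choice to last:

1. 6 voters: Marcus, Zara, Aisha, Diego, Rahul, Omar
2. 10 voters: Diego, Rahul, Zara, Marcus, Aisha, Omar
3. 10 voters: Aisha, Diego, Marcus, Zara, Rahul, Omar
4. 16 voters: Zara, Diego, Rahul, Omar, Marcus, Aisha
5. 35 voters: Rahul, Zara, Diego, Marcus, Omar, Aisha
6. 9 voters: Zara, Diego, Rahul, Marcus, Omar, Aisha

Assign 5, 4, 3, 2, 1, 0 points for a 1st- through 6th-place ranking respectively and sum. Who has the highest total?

Marcus: 6·5 + 10·2 + 10·3 + 16·1 + 35·2 + 9·2 = 184
Rahul: 6·1 + 10·4 + 10·1 + 16·3 + 35·5 + 9·3 = 306
Omar: 6·0 + 10·0 + 10·0 + 16·2 + 35·1 + 9·1 = 76
Zara: 6·4 + 10·3 + 10·2 + 16·5 + 35·4 + 9·5 = 339
Aisha: 6·3 + 10·1 + 10·5 + 16·0 + 35·0 + 9·0 = 78
Diego: 6·2 + 10·5 + 10·4 + 16·4 + 35·3 + 9·4 = 307
Zara has the highest Borda score (339).

Zara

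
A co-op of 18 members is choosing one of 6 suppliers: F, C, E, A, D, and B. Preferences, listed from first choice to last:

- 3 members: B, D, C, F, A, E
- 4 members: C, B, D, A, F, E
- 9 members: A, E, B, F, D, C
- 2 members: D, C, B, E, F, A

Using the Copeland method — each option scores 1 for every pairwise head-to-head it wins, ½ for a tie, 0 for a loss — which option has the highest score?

F: ties C and D; loses to E, A, and B → score 1.
C: ties F, E, and A; loses to D and B → score 1.5.
E: beats F; ties C, D, and B; loses to A → score 2.5.
A: beats F and E; ties C, D, and B → score 3.5.
D: beats C; ties F, E, and A; loses to B → score 2.5.
B: beats F, C, and D; ties E and A → score 4.
B has the best pairwise record.

B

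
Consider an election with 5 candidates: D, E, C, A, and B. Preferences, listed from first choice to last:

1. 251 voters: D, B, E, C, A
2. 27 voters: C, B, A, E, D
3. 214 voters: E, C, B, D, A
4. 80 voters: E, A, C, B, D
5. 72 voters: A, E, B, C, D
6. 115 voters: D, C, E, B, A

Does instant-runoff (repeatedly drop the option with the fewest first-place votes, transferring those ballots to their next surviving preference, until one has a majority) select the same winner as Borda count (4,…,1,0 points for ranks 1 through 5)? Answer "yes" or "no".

Instant-runoff — R1 D 366, E 294, C 27, A 72, B 0 (B out); R2 D 366, E 294, C 27, A 72 (C out); R3 D 366, E 294, A 99 (A out); R4 D 366, E 393 (E winner). Winner: E.
Borda — scores: D 1678, E 2151, C 1578, A 582, B 1601. Winner: E.
The two methods agree.

yes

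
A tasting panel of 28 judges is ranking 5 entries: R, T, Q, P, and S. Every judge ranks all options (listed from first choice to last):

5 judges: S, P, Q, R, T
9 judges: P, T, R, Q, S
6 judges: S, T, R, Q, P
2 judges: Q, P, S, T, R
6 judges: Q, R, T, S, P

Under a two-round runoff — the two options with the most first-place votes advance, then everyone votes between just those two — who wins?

Round 1 first-place votes: R 0, T 0, Q 8, P 9, S 11.
S and P advance.
Runoff: S is preferred to P by 17 voters; P by 11.
S wins the runoff.

S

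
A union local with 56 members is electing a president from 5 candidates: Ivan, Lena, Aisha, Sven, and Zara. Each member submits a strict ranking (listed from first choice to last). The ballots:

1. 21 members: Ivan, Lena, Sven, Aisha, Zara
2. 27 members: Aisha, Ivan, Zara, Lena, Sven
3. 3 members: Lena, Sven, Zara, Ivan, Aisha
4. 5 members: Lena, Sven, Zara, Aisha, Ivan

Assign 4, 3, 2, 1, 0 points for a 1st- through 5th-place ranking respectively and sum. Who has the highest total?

Ivan

Ivan: 21·4 + 27·3 + 3·1 + 5·0 = 168
Lena: 21·3 + 27·1 + 3·4 + 5·4 = 122
Aisha: 21·1 + 27·4 + 3·0 + 5·1 = 134
Sven: 21·2 + 27·0 + 3·3 + 5·3 = 66
Zara: 21·0 + 27·2 + 3·2 + 5·2 = 70
Ivan has the highest Borda score (168).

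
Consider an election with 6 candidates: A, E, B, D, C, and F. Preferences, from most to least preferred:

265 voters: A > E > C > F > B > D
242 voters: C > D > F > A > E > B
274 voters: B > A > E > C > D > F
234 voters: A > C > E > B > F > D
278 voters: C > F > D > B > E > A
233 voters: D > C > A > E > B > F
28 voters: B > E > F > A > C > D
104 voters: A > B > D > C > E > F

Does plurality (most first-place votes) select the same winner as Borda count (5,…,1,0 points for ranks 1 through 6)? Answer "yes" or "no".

Plurality — first-place votes: A 603, E 0, B 302, D 233, C 520, F 0. Winner: A.
Borda — scores: A 5350, E 3786, B 3448, D 3553, C 6047, F 2686. Winner: C.
The two methods disagree.

no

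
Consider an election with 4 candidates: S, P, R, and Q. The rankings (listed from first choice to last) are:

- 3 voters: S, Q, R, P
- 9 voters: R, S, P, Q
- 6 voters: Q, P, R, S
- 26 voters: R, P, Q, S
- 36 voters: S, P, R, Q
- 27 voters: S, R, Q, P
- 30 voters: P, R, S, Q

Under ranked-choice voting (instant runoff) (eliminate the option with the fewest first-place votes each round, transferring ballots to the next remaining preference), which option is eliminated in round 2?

R

Round 1: S 66, P 30, R 35, Q 6. Eliminate Q.
Round 2: S 66, P 36, R 35. Eliminate R.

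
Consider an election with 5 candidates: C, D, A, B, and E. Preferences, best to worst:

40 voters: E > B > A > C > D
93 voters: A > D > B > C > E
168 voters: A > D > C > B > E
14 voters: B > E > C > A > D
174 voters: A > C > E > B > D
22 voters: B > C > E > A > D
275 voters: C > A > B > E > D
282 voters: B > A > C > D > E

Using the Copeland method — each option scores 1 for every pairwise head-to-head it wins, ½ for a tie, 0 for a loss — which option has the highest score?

C: beats D, B, and E; loses to A → score 3.
D: beats E; loses to C, A, and B → score 1.
A: beats C, D, B, and E → score 4.
B: beats D and E; loses to C and A → score 2.
E: loses to C, D, A, and B → score 0.
A has the best pairwise record.

A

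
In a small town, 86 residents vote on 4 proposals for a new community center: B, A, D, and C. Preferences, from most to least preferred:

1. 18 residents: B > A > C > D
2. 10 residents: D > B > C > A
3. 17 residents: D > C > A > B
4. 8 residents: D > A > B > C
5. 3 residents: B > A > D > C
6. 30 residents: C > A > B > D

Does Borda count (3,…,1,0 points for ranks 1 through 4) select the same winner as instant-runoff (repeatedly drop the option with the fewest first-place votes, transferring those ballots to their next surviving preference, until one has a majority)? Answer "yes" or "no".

yes

Borda — scores: B 121, A 135, D 108, C 152. Winner: C.
Instant-runoff — R1 B 21, A 0, D 35, C 30 (A out); R2 B 21, D 35, C 30 (B out); R3 D 38, C 48 (C winner). Winner: C.
The two methods agree.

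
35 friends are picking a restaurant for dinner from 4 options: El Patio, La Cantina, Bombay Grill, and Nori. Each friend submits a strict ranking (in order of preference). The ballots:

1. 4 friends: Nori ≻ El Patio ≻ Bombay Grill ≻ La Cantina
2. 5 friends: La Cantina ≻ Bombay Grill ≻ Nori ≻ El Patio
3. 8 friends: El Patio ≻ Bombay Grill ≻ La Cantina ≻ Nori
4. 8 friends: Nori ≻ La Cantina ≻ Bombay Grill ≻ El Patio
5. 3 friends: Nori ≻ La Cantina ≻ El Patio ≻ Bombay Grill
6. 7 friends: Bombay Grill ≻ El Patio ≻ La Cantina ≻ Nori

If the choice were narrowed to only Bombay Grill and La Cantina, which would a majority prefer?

Bombay Grill

Voters preferring Bombay Grill to La Cantina: 19; preferring La Cantina to Bombay Grill: 16.
Bombay Grill wins the head-to-head.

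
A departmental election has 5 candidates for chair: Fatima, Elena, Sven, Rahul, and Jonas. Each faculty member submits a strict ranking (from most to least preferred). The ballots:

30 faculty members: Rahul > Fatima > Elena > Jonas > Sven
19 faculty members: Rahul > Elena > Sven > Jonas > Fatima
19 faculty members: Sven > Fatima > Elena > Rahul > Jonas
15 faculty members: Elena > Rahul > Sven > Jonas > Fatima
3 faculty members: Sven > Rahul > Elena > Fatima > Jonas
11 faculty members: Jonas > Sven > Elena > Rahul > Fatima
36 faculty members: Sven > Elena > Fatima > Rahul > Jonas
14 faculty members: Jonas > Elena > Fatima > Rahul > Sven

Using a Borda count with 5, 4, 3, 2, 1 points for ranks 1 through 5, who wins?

Fatima: 30·4 + 19·1 + 19·4 + 15·1 + 3·2 + 11·1 + 36·3 + 14·3 = 397
Elena: 30·3 + 19·4 + 19·3 + 15·5 + 3·3 + 11·3 + 36·4 + 14·4 = 540
Sven: 30·1 + 19·3 + 19·5 + 15·3 + 3·5 + 11·4 + 36·5 + 14·1 = 480
Rahul: 30·5 + 19·5 + 19·2 + 15·4 + 3·4 + 11·2 + 36·2 + 14·2 = 477
Jonas: 30·2 + 19·2 + 19·1 + 15·2 + 3·1 + 11·5 + 36·1 + 14·5 = 311
Elena has the highest Borda score (540).

Elena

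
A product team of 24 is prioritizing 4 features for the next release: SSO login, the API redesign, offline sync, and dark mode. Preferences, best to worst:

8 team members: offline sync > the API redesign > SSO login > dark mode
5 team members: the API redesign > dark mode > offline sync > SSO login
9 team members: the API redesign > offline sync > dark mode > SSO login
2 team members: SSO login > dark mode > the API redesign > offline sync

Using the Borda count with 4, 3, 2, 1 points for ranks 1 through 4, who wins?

the API redesign

SSO login: 8·2 + 5·1 + 9·1 + 2·4 = 38
the API redesign: 8·3 + 5·4 + 9·4 + 2·2 = 84
offline sync: 8·4 + 5·2 + 9·3 + 2·1 = 71
dark mode: 8·1 + 5·3 + 9·2 + 2·3 = 47
the API redesign has the highest Borda score (84).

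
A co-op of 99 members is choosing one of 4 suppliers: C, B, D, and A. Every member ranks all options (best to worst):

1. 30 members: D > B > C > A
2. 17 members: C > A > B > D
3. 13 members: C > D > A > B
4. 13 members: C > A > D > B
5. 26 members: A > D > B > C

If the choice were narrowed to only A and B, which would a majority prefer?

Voters preferring A to B: 69; preferring B to A: 30.
A wins the head-to-head.

A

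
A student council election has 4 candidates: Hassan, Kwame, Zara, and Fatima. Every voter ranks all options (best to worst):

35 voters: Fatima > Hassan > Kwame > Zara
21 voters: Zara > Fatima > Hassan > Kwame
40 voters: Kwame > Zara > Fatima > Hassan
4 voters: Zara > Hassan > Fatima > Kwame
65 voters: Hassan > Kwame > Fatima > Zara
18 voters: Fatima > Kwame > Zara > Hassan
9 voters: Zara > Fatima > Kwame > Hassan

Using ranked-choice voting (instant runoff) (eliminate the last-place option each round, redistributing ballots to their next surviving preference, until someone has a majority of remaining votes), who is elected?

Round 1: Hassan 65, Kwame 40, Zara 34, Fatima 53. Eliminate Zara.
Round 2: Hassan 69, Kwame 40, Fatima 83. Eliminate Kwame.
Round 3: Hassan 69, Fatima 123. Fatima has a majority.

Fatima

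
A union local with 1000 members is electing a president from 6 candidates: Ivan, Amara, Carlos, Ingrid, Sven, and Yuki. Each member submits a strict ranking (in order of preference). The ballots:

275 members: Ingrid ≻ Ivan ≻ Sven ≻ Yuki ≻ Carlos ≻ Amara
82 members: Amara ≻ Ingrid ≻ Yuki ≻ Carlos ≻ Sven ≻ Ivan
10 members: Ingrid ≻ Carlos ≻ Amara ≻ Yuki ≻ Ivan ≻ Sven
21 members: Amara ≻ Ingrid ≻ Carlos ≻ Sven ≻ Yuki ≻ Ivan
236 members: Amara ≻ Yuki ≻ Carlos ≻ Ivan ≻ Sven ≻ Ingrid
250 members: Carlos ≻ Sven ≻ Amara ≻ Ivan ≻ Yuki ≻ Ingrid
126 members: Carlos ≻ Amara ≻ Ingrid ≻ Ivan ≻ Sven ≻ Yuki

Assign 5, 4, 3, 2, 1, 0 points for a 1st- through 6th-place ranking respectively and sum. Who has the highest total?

Carlos

Ivan: 275·4 + 82·0 + 10·1 + 21·0 + 236·2 + 250·2 + 126·2 = 2334
Amara: 275·0 + 82·5 + 10·3 + 21·5 + 236·5 + 250·3 + 126·4 = 2979
Carlos: 275·1 + 82·2 + 10·4 + 21·3 + 236·3 + 250·5 + 126·5 = 3130
Ingrid: 275·5 + 82·4 + 10·5 + 21·4 + 236·0 + 250·0 + 126·3 = 2215
Sven: 275·3 + 82·1 + 10·0 + 21·2 + 236·1 + 250·4 + 126·1 = 2311
Yuki: 275·2 + 82·3 + 10·2 + 21·1 + 236·4 + 250·1 + 126·0 = 2031
Carlos has the highest Borda score (3130).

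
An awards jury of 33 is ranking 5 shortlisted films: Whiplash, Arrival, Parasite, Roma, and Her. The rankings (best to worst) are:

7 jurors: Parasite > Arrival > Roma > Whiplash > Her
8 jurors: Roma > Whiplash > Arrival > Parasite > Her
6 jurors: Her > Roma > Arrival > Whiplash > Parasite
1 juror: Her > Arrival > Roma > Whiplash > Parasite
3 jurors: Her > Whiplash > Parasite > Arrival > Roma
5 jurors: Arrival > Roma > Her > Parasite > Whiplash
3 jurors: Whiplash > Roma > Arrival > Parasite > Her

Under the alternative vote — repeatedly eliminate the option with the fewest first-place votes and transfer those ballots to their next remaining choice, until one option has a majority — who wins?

Roma

Round 1: Whiplash 3, Arrival 5, Parasite 7, Roma 8, Her 10. Eliminate Whiplash.
Round 2: Arrival 5, Parasite 7, Roma 11, Her 10. Eliminate Arrival.
Round 3: Parasite 7, Roma 16, Her 10. Eliminate Parasite.
Round 4: Roma 23, Her 10. Roma has a majority.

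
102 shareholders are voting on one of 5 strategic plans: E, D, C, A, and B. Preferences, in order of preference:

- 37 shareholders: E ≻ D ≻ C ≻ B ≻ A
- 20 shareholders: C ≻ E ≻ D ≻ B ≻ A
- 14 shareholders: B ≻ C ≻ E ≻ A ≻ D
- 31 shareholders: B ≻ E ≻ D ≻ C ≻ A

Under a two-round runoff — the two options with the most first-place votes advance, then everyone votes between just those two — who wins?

Round 1 first-place votes: E 37, D 0, C 20, A 0, B 45.
B and E advance.
Runoff: B is preferred to E by 45 voters; E by 57.
E wins the runoff.

E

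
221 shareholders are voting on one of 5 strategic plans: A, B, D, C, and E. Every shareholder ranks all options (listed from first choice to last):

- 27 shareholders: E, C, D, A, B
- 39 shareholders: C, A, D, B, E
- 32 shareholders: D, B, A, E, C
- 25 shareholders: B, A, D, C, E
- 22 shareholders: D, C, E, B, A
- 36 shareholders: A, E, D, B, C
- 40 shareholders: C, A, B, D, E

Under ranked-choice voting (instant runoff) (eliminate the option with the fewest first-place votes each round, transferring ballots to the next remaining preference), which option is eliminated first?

Round 1: A 36, B 25, D 54, C 79, E 27. Eliminate B.

B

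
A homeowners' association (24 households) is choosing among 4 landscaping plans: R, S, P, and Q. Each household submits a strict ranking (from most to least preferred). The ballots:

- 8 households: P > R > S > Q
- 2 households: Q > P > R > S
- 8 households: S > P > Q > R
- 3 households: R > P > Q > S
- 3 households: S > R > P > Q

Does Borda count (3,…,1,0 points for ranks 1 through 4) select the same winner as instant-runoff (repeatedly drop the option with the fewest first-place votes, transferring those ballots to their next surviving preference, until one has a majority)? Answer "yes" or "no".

yes

Borda — scores: R 33, S 41, P 53, Q 17. Winner: P.
Instant-runoff — R1 R 3, S 11, P 8, Q 2 (Q out); R2 R 3, S 11, P 10 (R out); R3 S 11, P 13 (P winner). Winner: P.
The two methods agree.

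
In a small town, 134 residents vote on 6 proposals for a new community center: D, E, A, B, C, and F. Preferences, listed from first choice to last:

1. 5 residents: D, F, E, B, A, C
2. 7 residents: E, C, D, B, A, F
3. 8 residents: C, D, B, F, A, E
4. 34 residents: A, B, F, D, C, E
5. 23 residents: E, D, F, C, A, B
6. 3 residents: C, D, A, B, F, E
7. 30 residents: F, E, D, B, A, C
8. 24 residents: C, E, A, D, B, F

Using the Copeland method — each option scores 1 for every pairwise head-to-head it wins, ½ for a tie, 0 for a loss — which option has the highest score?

D

D: beats A, B, C, and F; loses to E → score 4.
E: beats D, A, and B; loses to C and F → score 3.
A: beats B, C, and F; loses to D and E → score 3.
B: beats C and F; loses to D, E, and A → score 2.
C: beats E; loses to D, A, B, and F → score 1.
F: beats E and C; loses to D, A, and B → score 2.
D has the best pairwise record.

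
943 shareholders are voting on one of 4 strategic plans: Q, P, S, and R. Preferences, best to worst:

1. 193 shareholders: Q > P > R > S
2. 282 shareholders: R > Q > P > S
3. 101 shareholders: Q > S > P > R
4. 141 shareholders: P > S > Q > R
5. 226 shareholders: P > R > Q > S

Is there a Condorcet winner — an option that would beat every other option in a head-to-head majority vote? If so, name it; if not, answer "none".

Checking pairwise contests:
R beats Q 508–435.
Q beats P 576–367.
Q beats S 802–141.
P beats R 661–282.
Every option loses at least one head-to-head, so there is no Condorcet winner.

none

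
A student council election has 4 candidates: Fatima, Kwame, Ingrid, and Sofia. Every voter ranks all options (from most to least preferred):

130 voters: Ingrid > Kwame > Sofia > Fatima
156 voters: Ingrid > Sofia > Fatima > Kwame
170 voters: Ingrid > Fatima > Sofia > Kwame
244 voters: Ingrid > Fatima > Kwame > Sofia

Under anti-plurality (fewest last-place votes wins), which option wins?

Ingrid

Last-place votes: Fatima 130, Kwame 326, Ingrid 0, Sofia 244.
Ingrid is ranked last by the fewest voters, so Ingrid wins.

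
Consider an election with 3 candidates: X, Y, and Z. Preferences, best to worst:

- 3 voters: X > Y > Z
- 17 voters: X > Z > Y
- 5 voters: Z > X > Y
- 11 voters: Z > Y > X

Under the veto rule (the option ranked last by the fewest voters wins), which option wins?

Last-place votes: X 11, Y 22, Z 3.
Z is ranked last by the fewest voters, so Z wins.

Z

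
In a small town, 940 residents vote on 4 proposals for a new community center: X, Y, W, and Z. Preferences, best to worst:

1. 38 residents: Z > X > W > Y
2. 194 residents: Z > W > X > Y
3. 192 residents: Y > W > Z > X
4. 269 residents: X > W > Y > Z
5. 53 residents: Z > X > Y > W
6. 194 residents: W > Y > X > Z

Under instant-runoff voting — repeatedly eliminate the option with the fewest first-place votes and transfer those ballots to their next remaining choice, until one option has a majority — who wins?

W

Round 1: X 269, Y 192, W 194, Z 285. Eliminate Y.
Round 2: X 269, W 386, Z 285. Eliminate X.
Round 3: W 655, Z 285. W has a majority.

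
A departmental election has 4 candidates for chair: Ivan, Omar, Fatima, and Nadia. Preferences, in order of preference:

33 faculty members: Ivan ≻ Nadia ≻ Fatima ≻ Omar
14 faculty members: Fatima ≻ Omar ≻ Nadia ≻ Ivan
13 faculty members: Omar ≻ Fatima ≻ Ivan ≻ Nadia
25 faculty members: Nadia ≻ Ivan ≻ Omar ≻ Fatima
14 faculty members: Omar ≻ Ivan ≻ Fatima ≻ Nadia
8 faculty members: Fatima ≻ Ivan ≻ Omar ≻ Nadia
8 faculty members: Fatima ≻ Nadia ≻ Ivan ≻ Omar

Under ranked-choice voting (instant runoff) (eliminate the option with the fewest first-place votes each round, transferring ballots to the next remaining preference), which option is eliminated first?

Round 1: Ivan 33, Omar 27, Fatima 30, Nadia 25. Eliminate Nadia.

Nadia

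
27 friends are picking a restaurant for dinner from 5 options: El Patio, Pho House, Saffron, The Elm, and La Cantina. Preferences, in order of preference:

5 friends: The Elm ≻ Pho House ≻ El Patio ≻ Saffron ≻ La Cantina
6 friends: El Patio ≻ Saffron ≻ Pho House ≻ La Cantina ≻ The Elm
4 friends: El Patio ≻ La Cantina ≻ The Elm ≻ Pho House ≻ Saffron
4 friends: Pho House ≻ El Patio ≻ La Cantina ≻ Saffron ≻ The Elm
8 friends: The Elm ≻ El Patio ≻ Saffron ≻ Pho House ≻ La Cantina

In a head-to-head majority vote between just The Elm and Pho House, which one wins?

Voters preferring The Elm to Pho House: 17; preferring Pho House to The Elm: 10.
The Elm wins the head-to-head.

The Elm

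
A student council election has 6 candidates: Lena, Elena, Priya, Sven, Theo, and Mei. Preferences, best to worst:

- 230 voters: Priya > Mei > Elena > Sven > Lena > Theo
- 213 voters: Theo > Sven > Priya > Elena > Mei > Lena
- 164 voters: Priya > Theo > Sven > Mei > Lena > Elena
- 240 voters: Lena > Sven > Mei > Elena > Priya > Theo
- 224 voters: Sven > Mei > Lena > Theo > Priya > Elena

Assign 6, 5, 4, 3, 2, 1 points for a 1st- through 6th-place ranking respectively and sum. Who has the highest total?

Sven

Lena: 230·2 + 213·1 + 164·2 + 240·6 + 224·4 = 3337
Elena: 230·4 + 213·3 + 164·1 + 240·3 + 224·1 = 2667
Priya: 230·6 + 213·4 + 164·6 + 240·2 + 224·2 = 4144
Sven: 230·3 + 213·5 + 164·4 + 240·5 + 224·6 = 4955
Theo: 230·1 + 213·6 + 164·5 + 240·1 + 224·3 = 3240
Mei: 230·5 + 213·2 + 164·3 + 240·4 + 224·5 = 4148
Sven has the highest Borda score (4955).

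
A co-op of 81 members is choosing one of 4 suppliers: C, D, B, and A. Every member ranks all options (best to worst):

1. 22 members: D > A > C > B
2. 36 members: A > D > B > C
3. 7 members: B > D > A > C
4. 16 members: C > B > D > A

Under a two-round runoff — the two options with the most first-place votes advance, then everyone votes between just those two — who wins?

D

Round 1 first-place votes: C 16, D 22, B 7, A 36.
A and D advance.
Runoff: A is preferred to D by 36 voters; D by 45.
D wins the runoff.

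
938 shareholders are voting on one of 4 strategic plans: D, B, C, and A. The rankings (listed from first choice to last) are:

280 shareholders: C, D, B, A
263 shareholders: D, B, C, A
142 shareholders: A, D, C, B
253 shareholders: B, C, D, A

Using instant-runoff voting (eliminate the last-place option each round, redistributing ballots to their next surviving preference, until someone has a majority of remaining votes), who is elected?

Round 1: D 263, B 253, C 280, A 142. Eliminate A.
Round 2: D 405, B 253, C 280. Eliminate B.
Round 3: D 405, C 533. C has a majority.

C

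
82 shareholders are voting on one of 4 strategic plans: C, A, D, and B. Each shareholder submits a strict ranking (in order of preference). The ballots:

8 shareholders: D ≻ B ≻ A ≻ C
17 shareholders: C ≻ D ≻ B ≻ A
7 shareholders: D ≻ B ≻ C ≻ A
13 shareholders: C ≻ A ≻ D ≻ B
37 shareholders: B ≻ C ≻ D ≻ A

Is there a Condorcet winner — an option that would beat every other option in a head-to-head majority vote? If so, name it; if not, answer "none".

Checking pairwise contests:
B beats C 52–30.
C beats A 74–8.
C beats D 67–15.
D beats B 45–37.
Every option loses at least one head-to-head, so there is no Condorcet winner.

none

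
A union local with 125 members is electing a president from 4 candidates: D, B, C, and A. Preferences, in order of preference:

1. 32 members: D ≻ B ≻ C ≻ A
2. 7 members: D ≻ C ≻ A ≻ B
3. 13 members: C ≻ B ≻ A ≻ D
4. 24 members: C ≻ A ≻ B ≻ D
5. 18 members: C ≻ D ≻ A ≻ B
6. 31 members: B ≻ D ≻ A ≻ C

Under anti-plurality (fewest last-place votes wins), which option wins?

B

Last-place votes: D 37, B 25, C 31, A 32.
B is ranked last by the fewest voters, so B wins.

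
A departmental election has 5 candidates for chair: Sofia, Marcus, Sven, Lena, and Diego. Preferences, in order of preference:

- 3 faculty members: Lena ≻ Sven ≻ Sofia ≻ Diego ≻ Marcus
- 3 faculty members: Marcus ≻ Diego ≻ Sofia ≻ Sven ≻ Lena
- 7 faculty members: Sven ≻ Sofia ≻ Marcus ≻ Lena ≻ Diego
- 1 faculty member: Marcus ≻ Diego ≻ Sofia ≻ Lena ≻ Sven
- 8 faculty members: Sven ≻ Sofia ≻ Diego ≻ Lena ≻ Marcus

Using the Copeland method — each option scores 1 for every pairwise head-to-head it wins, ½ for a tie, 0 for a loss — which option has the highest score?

Sofia: beats Marcus, Lena, and Diego; loses to Sven → score 3.
Marcus: ties Lena and Diego; loses to Sofia and Sven → score 1.
Sven: beats Sofia, Marcus, Lena, and Diego → score 4.
Lena: ties Marcus; loses to Sofia, Sven, and Diego → score 0.5.
Diego: beats Lena; ties Marcus; loses to Sofia and Sven → score 1.5.
Sven has the best pairwise record.

Sven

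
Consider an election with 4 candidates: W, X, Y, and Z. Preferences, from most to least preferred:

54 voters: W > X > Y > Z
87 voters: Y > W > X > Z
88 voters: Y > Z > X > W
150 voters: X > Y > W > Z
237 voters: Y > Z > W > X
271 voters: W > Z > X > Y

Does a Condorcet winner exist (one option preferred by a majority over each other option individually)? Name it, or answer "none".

none

Checking pairwise contests:
Y beats W 562–325.
W beats X 649–238.
X beats Y 475–412.
W beats Z 562–325.
Every option loses at least one head-to-head, so there is no Condorcet winner.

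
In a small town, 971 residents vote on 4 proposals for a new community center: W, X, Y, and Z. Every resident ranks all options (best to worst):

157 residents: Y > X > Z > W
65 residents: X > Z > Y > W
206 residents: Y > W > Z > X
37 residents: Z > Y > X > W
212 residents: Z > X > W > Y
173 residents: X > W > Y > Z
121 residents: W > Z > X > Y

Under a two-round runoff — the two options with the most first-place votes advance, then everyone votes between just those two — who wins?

Round 1 first-place votes: W 121, X 238, Y 363, Z 249.
Y and Z advance.
Runoff: Y is preferred to Z by 536 voters; Z by 435.
Y wins the runoff.

Y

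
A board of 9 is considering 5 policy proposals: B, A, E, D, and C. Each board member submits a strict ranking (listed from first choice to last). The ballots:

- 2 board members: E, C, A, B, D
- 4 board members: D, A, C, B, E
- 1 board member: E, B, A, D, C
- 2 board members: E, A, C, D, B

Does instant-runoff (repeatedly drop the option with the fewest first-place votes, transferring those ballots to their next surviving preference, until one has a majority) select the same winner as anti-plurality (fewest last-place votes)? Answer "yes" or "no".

Instant-runoff — R1 B 0, A 0, E 5, D 4, C 0 (E winner). Winner: E.
Anti-plurality — last-place votes: B 2, A 0, E 4, D 2, C 1. Winner: A.
The two methods disagree.

no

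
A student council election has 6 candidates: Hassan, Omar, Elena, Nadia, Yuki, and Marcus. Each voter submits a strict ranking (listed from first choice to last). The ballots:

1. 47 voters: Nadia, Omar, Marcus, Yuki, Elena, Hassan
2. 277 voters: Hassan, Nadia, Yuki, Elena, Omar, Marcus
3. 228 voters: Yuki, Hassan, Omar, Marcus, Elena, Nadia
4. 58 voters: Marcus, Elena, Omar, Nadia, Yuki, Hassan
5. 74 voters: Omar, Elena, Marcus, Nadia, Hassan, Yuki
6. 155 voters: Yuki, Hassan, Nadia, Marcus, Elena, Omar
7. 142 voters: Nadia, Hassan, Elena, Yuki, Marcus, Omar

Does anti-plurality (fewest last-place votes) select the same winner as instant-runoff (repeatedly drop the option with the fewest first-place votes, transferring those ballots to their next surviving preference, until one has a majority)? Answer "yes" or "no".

no

Anti-plurality — last-place votes: Hassan 105, Omar 297, Elena 0, Nadia 228, Yuki 74, Marcus 277. Winner: Elena.
Instant-runoff — R1 Hassan 277, Omar 74, Elena 0, Nadia 189, Yuki 383, Marcus 58 (Elena out); R2 Hassan 277, Omar 74, Nadia 189, Yuki 383, Marcus 58 (Marcus out); R3 Hassan 277, Omar 132, Nadia 189, Yuki 383 (Omar out); R4 Hassan 277, Nadia 321, Yuki 383 (Hassan out); R5 Nadia 598, Yuki 383 (Nadia winner). Winner: Nadia.
The two methods disagree.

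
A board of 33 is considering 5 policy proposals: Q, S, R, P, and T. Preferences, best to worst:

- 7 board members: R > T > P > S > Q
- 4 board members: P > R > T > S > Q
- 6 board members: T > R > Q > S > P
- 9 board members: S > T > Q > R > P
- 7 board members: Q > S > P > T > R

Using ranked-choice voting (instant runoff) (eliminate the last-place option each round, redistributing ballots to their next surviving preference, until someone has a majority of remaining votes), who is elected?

Round 1: Q 7, S 9, R 7, P 4, T 6. Eliminate P.
Round 2: Q 7, S 9, R 11, T 6. Eliminate T.
Round 3: Q 7, S 9, R 17. R has a majority.

R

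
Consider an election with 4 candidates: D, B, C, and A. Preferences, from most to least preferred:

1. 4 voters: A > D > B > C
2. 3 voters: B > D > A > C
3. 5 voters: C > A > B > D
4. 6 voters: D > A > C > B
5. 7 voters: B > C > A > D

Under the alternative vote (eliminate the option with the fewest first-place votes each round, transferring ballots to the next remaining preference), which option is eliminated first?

A

Round 1: D 6, B 10, C 5, A 4. Eliminate A.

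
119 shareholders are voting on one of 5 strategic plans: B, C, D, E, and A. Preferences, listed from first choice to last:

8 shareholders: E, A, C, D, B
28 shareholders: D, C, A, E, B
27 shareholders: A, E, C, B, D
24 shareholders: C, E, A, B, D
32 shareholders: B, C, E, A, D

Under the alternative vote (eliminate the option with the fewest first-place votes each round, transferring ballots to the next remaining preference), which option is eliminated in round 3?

Round 1: B 32, C 24, D 28, E 8, A 27. Eliminate E.
Round 2: B 32, C 24, D 28, A 35. Eliminate C.
Round 3: B 32, D 28, A 59. Eliminate D.

D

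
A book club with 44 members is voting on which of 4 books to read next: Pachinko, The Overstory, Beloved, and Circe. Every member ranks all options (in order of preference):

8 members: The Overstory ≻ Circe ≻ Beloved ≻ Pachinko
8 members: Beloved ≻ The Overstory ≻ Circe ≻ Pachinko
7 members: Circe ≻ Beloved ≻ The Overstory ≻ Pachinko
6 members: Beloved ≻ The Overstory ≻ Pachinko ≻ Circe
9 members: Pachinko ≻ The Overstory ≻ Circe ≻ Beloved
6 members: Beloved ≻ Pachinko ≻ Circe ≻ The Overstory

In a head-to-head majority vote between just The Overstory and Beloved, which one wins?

Voters preferring The Overstory to Beloved: 17; preferring Beloved to The Overstory: 27.
Beloved wins the head-to-head.

Beloved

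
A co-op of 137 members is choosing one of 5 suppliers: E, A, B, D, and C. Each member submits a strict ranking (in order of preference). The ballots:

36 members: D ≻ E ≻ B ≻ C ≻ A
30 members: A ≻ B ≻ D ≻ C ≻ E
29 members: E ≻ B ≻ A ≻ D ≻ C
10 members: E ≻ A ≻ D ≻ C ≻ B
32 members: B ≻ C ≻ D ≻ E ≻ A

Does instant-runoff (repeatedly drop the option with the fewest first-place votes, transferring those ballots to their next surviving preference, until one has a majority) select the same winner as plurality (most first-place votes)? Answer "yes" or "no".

yes

Instant-runoff — R1 E 39, A 30, B 32, D 36, C 0 (C out); R2 E 39, A 30, B 32, D 36 (A out); R3 E 39, B 62, D 36 (D out); R4 E 75, B 62 (E winner). Winner: E.
Plurality — first-place votes: E 39, A 30, B 32, D 36, C 0. Winner: E.
The two methods agree.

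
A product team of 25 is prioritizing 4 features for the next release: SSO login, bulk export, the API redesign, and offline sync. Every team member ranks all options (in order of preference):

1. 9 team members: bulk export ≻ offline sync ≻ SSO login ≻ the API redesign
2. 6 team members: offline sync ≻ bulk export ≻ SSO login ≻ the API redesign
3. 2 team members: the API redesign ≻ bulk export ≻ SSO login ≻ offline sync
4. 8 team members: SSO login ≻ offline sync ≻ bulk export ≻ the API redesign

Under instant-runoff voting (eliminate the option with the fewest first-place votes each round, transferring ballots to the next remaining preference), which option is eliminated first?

the API redesign

Round 1: SSO login 8, bulk export 9, the API redesign 2, offline sync 6. Eliminate the API redesign.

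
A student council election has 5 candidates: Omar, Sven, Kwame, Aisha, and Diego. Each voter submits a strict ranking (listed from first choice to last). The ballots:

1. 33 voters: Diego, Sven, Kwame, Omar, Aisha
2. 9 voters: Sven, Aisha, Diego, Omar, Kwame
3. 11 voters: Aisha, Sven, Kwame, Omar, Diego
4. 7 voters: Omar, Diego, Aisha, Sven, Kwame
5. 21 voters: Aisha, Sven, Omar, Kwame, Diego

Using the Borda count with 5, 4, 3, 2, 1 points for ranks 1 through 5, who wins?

Omar: 33·2 + 9·2 + 11·2 + 7·5 + 21·3 = 204
Sven: 33·4 + 9·5 + 11·4 + 7·2 + 21·4 = 319
Kwame: 33·3 + 9·1 + 11·3 + 7·1 + 21·2 = 190
Aisha: 33·1 + 9·4 + 11·5 + 7·3 + 21·5 = 250
Diego: 33·5 + 9·3 + 11·1 + 7·4 + 21·1 = 252
Sven has the highest Borda score (319).

Sven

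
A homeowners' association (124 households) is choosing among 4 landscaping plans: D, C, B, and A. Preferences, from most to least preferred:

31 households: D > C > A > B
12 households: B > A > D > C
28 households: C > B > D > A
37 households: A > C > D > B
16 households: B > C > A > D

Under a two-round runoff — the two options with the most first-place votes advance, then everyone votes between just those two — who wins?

Round 1 first-place votes: D 31, C 28, B 28, A 37.
A and D advance.
Runoff: A is preferred to D by 65 voters; D by 59.
A wins the runoff.

A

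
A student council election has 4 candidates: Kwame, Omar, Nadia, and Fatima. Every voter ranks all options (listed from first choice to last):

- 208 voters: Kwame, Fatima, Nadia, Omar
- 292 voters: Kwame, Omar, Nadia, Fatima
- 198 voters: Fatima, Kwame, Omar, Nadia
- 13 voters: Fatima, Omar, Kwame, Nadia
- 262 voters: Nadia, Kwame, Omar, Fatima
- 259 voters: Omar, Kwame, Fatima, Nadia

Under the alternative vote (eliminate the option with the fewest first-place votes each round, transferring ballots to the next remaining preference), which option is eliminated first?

Fatima

Round 1: Kwame 500, Omar 259, Nadia 262, Fatima 211. Eliminate Fatima.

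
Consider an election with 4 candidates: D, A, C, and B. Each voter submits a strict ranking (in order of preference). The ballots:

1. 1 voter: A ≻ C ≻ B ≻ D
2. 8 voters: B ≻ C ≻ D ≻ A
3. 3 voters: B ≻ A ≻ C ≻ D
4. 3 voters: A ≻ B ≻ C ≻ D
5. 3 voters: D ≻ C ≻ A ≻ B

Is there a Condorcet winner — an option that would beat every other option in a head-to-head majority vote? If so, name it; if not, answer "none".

B

B vs D: 15–3 for B.
B vs A: 11–7 for B.
B vs C: 14–4 for B.
B beats every other option head-to-head.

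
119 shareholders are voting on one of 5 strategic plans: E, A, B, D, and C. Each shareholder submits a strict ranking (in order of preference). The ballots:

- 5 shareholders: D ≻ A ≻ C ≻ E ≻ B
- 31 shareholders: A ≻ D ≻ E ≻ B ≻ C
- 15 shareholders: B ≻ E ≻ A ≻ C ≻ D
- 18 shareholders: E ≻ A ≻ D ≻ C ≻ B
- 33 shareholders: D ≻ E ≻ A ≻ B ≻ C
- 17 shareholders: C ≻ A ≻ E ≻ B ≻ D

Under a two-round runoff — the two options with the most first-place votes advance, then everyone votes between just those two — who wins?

Round 1 first-place votes: E 18, A 31, B 15, D 38, C 17.
D and A advance.
Runoff: D is preferred to A by 38 voters; A by 81.
A wins the runoff.

A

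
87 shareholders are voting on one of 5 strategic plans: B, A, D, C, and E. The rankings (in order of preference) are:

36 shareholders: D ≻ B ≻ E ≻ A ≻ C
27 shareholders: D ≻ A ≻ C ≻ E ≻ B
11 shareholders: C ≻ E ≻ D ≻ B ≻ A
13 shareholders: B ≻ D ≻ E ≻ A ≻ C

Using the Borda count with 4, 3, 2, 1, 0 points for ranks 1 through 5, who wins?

D

B: 36·3 + 27·0 + 11·1 + 13·4 = 171
A: 36·1 + 27·3 + 11·0 + 13·1 = 130
D: 36·4 + 27·4 + 11·2 + 13·3 = 313
C: 36·0 + 27·2 + 11·4 + 13·0 = 98
E: 36·2 + 27·1 + 11·3 + 13·2 = 158
D has the highest Borda score (313).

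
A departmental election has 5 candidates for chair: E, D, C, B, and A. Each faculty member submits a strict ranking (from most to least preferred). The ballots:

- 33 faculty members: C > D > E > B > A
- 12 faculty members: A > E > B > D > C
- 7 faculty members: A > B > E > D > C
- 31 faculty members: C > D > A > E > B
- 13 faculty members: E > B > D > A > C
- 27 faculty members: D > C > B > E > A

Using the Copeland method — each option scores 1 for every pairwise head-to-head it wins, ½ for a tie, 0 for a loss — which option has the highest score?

C

E: beats B and A; loses to D and C → score 2.
D: beats E, B, and A; loses to C → score 3.
C: beats E, D, B, and A → score 4.
B: beats A; loses to E, D, and C → score 1.
A: loses to E, D, C, and B → score 0.
C has the best pairwise record.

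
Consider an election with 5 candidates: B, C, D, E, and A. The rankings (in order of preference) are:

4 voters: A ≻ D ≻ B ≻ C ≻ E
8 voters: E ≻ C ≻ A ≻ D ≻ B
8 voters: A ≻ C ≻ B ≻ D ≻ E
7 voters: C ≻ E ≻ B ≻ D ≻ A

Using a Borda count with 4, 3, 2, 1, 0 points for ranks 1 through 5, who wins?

C

B: 4·2 + 8·0 + 8·2 + 7·2 = 38
C: 4·1 + 8·3 + 8·3 + 7·4 = 80
D: 4·3 + 8·1 + 8·1 + 7·1 = 35
E: 4·0 + 8·4 + 8·0 + 7·3 = 53
A: 4·4 + 8·2 + 8·4 + 7·0 = 64
C has the highest Borda score (80).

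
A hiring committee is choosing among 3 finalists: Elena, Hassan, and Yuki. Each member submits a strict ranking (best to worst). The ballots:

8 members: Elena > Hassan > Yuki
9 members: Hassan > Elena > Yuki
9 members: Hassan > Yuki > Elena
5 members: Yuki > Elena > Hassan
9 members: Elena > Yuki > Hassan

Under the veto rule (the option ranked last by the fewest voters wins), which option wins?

Last-place votes: Elena 9, Hassan 14, Yuki 17.
Elena is ranked last by the fewest voters, so Elena wins.

Elena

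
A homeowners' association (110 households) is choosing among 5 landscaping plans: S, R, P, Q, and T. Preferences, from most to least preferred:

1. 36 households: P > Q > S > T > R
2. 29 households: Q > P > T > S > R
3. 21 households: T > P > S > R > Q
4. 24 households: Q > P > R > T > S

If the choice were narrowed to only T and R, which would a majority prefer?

T

Voters preferring T to R: 86; preferring R to T: 24.
T wins the head-to-head.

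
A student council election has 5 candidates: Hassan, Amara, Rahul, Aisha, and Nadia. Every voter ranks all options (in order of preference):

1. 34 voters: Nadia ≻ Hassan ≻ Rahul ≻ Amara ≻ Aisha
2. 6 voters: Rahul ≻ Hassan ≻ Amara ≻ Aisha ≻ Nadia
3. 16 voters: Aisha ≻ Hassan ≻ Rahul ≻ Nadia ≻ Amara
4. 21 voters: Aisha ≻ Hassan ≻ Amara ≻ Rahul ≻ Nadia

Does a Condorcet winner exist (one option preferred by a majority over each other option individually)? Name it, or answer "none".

Hassan

Hassan vs Amara: 77–0 for Hassan.
Hassan vs Rahul: 71–6 for Hassan.
Hassan vs Aisha: 40–37 for Hassan.
Hassan vs Nadia: 43–34 for Hassan.
Hassan beats every other option head-to-head.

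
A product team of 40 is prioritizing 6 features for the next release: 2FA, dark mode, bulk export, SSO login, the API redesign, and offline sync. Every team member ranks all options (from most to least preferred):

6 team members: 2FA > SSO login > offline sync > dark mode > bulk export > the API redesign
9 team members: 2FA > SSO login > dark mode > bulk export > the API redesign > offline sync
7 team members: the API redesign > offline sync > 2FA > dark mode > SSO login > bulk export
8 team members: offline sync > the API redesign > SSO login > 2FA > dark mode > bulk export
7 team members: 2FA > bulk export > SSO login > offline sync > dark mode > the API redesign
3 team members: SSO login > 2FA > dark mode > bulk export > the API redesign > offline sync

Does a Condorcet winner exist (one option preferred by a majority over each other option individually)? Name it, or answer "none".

2FA vs dark mode: 40–0 for 2FA.
2FA vs bulk export: 40–0 for 2FA.
2FA vs SSO login: 29–11 for 2FA.
2FA vs the API redesign: 25–15 for 2FA.
2FA vs offline sync: 25–15 for 2FA.
2FA beats every other option head-to-head.

2FA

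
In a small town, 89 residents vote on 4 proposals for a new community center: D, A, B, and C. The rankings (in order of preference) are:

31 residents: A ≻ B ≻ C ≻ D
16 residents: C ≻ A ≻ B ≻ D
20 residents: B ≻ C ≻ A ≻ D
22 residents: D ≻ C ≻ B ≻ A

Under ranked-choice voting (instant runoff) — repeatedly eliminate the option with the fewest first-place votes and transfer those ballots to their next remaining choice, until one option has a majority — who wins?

A

Round 1: D 22, A 31, B 20, C 16. Eliminate C.
Round 2: D 22, A 47, B 20. A has a majority.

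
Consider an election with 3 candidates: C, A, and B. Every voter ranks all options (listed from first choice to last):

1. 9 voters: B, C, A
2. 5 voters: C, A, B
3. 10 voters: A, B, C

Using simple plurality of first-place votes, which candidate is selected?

First-place votes: C 5, A 10, B 9.
A has the most first-place votes.

A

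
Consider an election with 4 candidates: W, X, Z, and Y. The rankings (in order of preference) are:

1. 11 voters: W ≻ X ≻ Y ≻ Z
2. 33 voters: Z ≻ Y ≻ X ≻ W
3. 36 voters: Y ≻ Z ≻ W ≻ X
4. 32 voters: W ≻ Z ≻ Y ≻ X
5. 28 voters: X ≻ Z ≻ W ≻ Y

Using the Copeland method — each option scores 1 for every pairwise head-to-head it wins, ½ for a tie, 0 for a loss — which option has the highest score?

Z

W: beats X and Y; loses to Z → score 2.
X: loses to W, Z, and Y → score 0.
Z: beats W, X, and Y → score 3.
Y: beats X; loses to W and Z → score 1.
Z has the best pairwise record.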